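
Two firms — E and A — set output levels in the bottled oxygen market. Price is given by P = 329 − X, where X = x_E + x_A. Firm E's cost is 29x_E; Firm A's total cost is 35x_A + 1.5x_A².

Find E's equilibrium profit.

17956

Firm E's profit: π = x_E(329 − (x_E + x_A)) − 29x_E.
∂π/∂x_E = 300 − 2x_E − x_A = 0, so x_E = 150 − 0.5x_A.
For A: ∂π/∂x_A = 294 − 5x_A − x_E = 0 ⇒ x_A = 58.8 − 0.2x_E.
Substituting the second reaction function into the first: x_E = 150 − 0.5(58.8 − 0.2x_E), which gives 0.9x_E = 120.6 ⇒ x_E = 134.
Then x_A = 58.8 − 0.2·134 = 32.
Price P = 329 − 166 = 163.
E's profit: (163 − 29)·134 = 17956.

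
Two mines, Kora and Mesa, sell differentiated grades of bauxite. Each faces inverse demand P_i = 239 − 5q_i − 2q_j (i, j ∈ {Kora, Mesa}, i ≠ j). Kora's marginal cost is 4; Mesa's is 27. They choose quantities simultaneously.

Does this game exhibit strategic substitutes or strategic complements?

strategic substitutes

Mine Kora's profit: π = q_{Kora}(239 − 5q_{Kora} − 2q_{Mesa}) − 4q_{Kora}.
∂π/∂q_{Kora} = 235 − 10q_{Kora} − 2q_{Mesa} = 0 ⇒ q_{Kora} = 23.5 − 0.2q_{Mesa}.
The best-response slope dq_{Kora}/dq_{Mesa} = −0.2 < 0: the reaction function is downward-sloping, so the choices are strategic substitutes.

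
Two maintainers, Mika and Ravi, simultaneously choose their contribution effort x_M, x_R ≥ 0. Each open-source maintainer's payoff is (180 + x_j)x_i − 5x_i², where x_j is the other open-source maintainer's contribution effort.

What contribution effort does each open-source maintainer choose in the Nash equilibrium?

Mika's payoff is (180 + x_R)x_M − 5x_M².
∂π/∂x_M = 180 + x_R − 10x_M = 0, so x_M = 18 + 0.1x_R.
Setting x_M = x_R in the reaction function: x_M = 18 + 0.1x_M, so x_M = 18 / 0.9 = 20.

20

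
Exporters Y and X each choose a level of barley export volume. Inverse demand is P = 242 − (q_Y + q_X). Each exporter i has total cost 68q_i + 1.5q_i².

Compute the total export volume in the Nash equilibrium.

Exporter Y's profit: π = q_Y(242 − (q_Y + q_X)) − 68q_Y − 1.5q_Y².
∂π/∂q_Y = 174 − 5q_Y − q_X = 0, so q_Y = 34.8 − 0.2q_X.
Setting q_Y = q_X in the reaction function: q_Y = 34.8 − 0.2q_Y, so q_Y = 34.8 / 1.2 = 29.
Total export volume: 29 + 29 = 58.

58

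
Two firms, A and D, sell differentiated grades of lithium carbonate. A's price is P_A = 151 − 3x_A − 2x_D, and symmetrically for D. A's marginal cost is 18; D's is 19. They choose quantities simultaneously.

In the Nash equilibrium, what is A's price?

Firm A's profit: π = x_A(151 − 3x_A − 2x_D) − 18x_A.
∂π/∂x_A = 133 − 6x_A − 2x_D = 0 ⇒ x_A = 133/6 − (1/3)x_D.
Similarly x_D = 22 − (1/3)x_A.
Substituting the second reaction function into the first: x_A = 133/6 − (1/3)(22 − (1/3)x_A), which gives (8/9)x_A = 89/6 ⇒ x_A = 16.6875.
Then x_D = 22 − (1/3)·16.6875 = 16.4375.
P_A = 151 − 3·16.6875 − 2·16.4375 = 68.0625.

68.0625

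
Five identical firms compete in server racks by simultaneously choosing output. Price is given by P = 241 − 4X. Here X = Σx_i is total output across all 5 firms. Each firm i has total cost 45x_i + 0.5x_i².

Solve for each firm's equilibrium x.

7.84

A representative firm's profit is π_i = x_i(241 − 4X) − 45x_i − 0.5x_i², with X = x_i + Σ_{j≠i} x_j.
First-order condition: 196 − 9x_i − 4Σ_{j≠i} x_j = 0.
In a symmetric equilibrium every firm chooses the same x, so Σ_{j≠i} x_j = 4x. The condition becomes 196 − 25x = 0, giving x = 196/25 = 7.84.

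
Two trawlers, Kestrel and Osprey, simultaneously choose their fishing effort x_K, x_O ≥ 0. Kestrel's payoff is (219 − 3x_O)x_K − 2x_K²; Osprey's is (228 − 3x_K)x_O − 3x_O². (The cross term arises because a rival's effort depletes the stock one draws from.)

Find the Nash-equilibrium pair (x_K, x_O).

42, 17

Expanding Kestrel's payoff: 219x_K − 3x_Ox_K − 2x_K².
∂π/∂x_K = 219 − 3x_O − 4x_K = 0, so x_K = 54.75 − 0.75x_O.
Likewise for Osprey: x_O = 38 − 0.5x_K.
Substituting the second reaction function into the first: x_K = 54.75 − 0.75(38 − 0.5x_K), which gives 0.625x_K = 26.25 ⇒ x_K = 42.
Then x_O = 38 − 0.5·42 = 17.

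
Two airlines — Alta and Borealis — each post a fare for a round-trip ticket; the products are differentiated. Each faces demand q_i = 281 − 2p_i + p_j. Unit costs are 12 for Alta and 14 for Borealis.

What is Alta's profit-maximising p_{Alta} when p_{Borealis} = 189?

Alta's profit: π = (p_{Alta} − 12)(281 − 2p_{Alta} + p_{Borealis}).
∂π/∂p_{Alta} = 305 − 4p_{Alta} + p_{Borealis} = 0 ⇒ p_{Alta} = 76.25 + 0.25p_{Borealis}.
At p_{Borealis} = 189: p_{Alta} = 76.25 + 0.25·189 = 123.5.

123.5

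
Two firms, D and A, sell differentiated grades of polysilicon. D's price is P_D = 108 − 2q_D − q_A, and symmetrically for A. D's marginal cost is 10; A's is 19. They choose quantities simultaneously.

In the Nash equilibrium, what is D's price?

Firm D's profit: π = q_D(108 − 2q_D − q_A) − 10q_D.
∂π/∂q_D = 98 − 4q_D − q_A = 0 ⇒ q_D = 24.5 − 0.25q_A.
Similarly q_A = 22.25 − 0.25q_D.
Plugging q_A into D's best response: q_D = 24.5 − 0.25(22.25 − 0.25q_D) ⇒ 0.9375q_D = 18.9375, so q_D = 20.2.
Then q_A = 22.25 − 0.25·20.2 = 17.2.
P_D = 108 − 2·20.2 − 17.2 = 50.4.

50.4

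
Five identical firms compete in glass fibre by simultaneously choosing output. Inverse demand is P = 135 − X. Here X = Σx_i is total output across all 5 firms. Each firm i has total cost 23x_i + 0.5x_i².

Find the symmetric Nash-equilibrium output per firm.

16

A representative firm's profit is π_i = x_i(135 − X) − 23x_i − 0.5x_i², with X = x_i + Σ_{j≠i} x_j.
First-order condition: 112 − 3x_i − Σ_{j≠i} x_j = 0.
Imposing symmetry (x_j = x for all j) turns Σ_{j≠i} x_j into 4x, so 112 = 7x and x = 16.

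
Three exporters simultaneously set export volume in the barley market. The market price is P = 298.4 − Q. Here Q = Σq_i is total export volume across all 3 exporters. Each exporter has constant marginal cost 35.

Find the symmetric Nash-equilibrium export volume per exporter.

A representative exporter's profit is π_i = q_i(298.4 − Q) − 35q_i, with Q = q_i + Σ_{j≠i} q_j.
First-order condition: 263.4 − 2q_i − Σ_{j≠i} q_j = 0.
With identical exporters, set every q_j = q: then 263.4 − 2q − 2q = 0, i.e. q = 263.4/4 = 65.85.

65.85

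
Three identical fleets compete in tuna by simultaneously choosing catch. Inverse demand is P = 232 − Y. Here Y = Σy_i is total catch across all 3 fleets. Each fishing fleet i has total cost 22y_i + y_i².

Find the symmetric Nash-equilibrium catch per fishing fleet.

A representative fishing fleet's profit is π_i = y_i(232 − Y) − 22y_i − y_i², with Y = y_i + Σ_{j≠i} y_j.
First-order condition: 210 − 4y_i − Σ_{j≠i} y_j = 0.
In a symmetric equilibrium every fishing fleet chooses the same y, so Σ_{j≠i} y_j = 2y. The condition becomes 210 − 6y = 0, giving y = 210/6 = 35.

35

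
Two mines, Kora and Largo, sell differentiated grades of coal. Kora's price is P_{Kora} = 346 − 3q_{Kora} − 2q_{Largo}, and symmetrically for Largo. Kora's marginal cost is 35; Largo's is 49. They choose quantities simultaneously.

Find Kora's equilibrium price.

154.25

Mine Kora's profit: π = q_{Kora}(346 − 3q_{Kora} − 2q_{Largo}) − 35q_{Kora}.
∂π/∂q_{Kora} = 311 − 6q_{Kora} − 2q_{Largo} = 0 ⇒ q_{Kora} = 311/6 − (1/3)q_{Largo}.
Similarly q_{Largo} = 49.5 − (1/3)q_{Kora}.
Plugging q_{Largo} into Kora's best response: q_{Kora} = 311/6 − (1/3)(49.5 − (1/3)q_{Kora}) ⇒ (8/9)q_{Kora} = 106/3, so q_{Kora} = 39.75.
Then q_{Largo} = 49.5 − (1/3)·39.75 = 36.25.
P_{Kora} = 346 − 3·39.75 − 2·36.25 = 154.25.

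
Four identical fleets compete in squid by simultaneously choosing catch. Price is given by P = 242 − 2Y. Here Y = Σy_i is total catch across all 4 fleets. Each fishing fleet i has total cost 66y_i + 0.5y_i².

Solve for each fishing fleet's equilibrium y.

16

A representative fishing fleet's profit is π_i = y_i(242 − 2Y) − 66y_i − 0.5y_i², with Y = y_i + Σ_{j≠i} y_j.
First-order condition: 176 − 5y_i − 2Σ_{j≠i} y_j = 0.
With identical fishing fleets, set every y_j = y: then 176 − 5y − 6y = 0, i.e. y = 176/11 = 16.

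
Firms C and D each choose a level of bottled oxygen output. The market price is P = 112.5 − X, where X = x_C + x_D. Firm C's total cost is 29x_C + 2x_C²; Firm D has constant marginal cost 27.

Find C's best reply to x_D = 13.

Firm C's profit: π = x_C(112.5 − (x_C + x_D)) − 29x_C − 2x_C².
∂π/∂x_C = 83.5 − 6x_C − x_D = 0, so x_C = 167/12 − (1/6)x_D.
At x_D = 13: x_C = 167/12 − (1/6)·13 = 11.75.

11.75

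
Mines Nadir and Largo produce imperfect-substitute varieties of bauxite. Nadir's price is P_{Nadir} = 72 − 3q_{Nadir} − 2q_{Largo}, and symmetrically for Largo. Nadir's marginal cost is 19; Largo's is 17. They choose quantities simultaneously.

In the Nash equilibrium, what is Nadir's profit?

126.75

Mine Nadir's profit: π = q_{Nadir}(72 − 3q_{Nadir} − 2q_{Largo}) − 19q_{Nadir}.
∂π/∂q_{Nadir} = 53 − 6q_{Nadir} − 2q_{Largo} = 0 ⇒ q_{Nadir} = 53/6 − (1/3)q_{Largo}.
Similarly q_{Largo} = 55/6 − (1/3)q_{Nadir}.
Substituting the second reaction function into the first: q_{Nadir} = 53/6 − (1/3)(55/6 − (1/3)q_{Nadir}), which gives (8/9)q_{Nadir} = 52/9 ⇒ q_{Nadir} = 6.5.
Then q_{Largo} = 55/6 − (1/3)·6.5 = 7.
P_{Nadir} = 72 − 3·6.5 − 2·7 = 38.5.
Profit = (38.5 − 19)·6.5 = 126.75.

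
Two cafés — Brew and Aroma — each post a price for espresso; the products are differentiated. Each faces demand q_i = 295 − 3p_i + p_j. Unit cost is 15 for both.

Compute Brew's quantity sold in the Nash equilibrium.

159

Brew's profit: π = (p_{Brew} − 15)(295 − 3p_{Brew} + p_{Aroma}).
∂π/∂p_{Brew} = 340 − 6p_{Brew} + p_{Aroma} = 0 ⇒ p_{Brew} = 170/3 + (1/6)p_{Aroma}.
By symmetry p_{Aroma} = p_{Brew}; substituting into the reaction function, (5/6)p_{Brew} = 170/3 and p_{Brew} = 68.
q_{Brew} = 295 − 3·68 + 68 = 159.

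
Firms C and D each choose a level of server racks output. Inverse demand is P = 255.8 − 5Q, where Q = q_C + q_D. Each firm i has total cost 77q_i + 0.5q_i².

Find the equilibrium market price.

144.05

Firm C's profit: π = q_C(255.8 − 5(q_C + q_D)) − 77q_C − 0.5q_C².
∂π/∂q_C = 178.8 − 11q_C − 5q_D = 0, so q_C = 894/55 − (5/11)q_D.
Setting q_C = q_D in the reaction function: q_C = 894/55 − (5/11)q_C, so q_C = (894/55) / (16/11) = 11.175.
Equilibrium price: P = 255.8 − 5·22.35 = 144.05.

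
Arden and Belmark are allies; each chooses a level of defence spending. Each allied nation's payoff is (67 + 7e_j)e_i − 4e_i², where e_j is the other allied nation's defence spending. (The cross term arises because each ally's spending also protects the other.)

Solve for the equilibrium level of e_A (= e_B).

Arden's payoff is (67 + 7e_B)e_A − 4e_A².
∂π/∂e_A = 67 + 7e_B − 8e_A = 0, so e_A = 8.375 + 0.875e_B.
Setting e_A = e_B in the reaction function: e_A = 8.375 + 0.875e_A, so e_A = 8.375 / 0.125 = 67.

67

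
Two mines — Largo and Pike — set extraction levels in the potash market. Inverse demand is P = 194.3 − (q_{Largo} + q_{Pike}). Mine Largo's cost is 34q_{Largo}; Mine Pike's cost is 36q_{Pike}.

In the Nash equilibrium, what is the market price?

Mine Largo's profit: π = q_{Largo}(194.3 − (q_{Largo} + q_{Pike})) − 34q_{Largo}.
∂π/∂q_{Largo} = 160.3 − 2q_{Largo} − q_{Pike} = 0, so q_{Largo} = 80.15 − 0.5q_{Pike}.
By the same steps for Pike: q_{Pike} = 79.15 − 0.5q_{Largo}.
Plugging q_{Pike} into Largo's best response: q_{Largo} = 80.15 − 0.5(79.15 − 0.5q_{Largo}) ⇒ 0.75q_{Largo} = 40.575, so q_{Largo} = 54.1.
Then q_{Pike} = 79.15 − 0.5·54.1 = 52.1.
Equilibrium price: P = 194.3 − 106.2 = 88.1.

88.1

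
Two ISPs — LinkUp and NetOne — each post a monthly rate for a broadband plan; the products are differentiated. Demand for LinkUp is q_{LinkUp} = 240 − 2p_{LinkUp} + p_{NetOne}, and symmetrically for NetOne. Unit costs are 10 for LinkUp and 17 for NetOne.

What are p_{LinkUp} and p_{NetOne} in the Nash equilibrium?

LinkUp's profit: π = (p_{LinkUp} − 10)(240 − 2p_{LinkUp} + p_{NetOne}).
∂π/∂p_{LinkUp} = 260 − 4p_{LinkUp} + p_{NetOne} = 0 ⇒ p_{LinkUp} = 65 + 0.25p_{NetOne}.
Similarly p_{NetOne} = 68.5 + 0.25p_{LinkUp}.
Substituting the second reaction function into the first: p_{LinkUp} = 65 + 0.25(68.5 + 0.25p_{LinkUp}), which gives 0.9375p_{LinkUp} = 82.125 ⇒ p_{LinkUp} = 87.6.
Then p_{NetOne} = 68.5 + 0.25·87.6 = 90.4.

87.6, 90.4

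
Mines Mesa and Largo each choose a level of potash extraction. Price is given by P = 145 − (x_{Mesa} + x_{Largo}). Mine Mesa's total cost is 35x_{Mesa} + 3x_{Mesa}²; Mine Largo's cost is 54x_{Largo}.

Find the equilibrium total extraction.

Mine Mesa's profit: π = x_{Mesa}(145 − (x_{Mesa} + x_{Largo})) − 35x_{Mesa} − 3x_{Mesa}².
∂π/∂x_{Mesa} = 110 − 8x_{Mesa} − x_{Largo} = 0, so x_{Mesa} = 13.75 − 0.125x_{Largo}.
For Largo: ∂π/∂x_{Largo} = 91 − 2x_{Largo} − x_{Mesa} = 0 ⇒ x_{Largo} = 45.5 − 0.5x_{Mesa}.
Substituting the second reaction function into the first: x_{Mesa} = 13.75 − 0.125(45.5 − 0.5x_{Mesa}), which gives 0.9375x_{Mesa} = 8.0625 ⇒ x_{Mesa} = 8.6.
Then x_{Largo} = 45.5 − 0.5·8.6 = 41.2.
Total extraction: 8.6 + 41.2 = 49.8.

49.8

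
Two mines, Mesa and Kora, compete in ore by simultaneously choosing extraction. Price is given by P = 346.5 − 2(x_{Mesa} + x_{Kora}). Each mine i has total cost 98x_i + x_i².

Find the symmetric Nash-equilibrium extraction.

Mine Mesa's profit: π = x_{Mesa}(346.5 − 2(x_{Mesa} + x_{Kora})) − 98x_{Mesa} − x_{Mesa}².
∂π/∂x_{Mesa} = 248.5 − 6x_{Mesa} − 2x_{Kora} = 0, so x_{Mesa} = 497/12 − (1/3)x_{Kora}.
By symmetry x_{Kora} = x_{Mesa}; substituting into the reaction function, (4/3)x_{Mesa} = 497/12 and x_{Mesa} = 31.0625.

31.0625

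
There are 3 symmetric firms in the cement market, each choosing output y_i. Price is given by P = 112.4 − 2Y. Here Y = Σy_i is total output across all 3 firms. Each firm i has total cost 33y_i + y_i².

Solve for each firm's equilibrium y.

7.94

A representative firm's profit is π_i = y_i(112.4 − 2Y) − 33y_i − y_i², with Y = y_i + Σ_{j≠i} y_j.
First-order condition: 79.4 − 6y_i − 2Σ_{j≠i} y_j = 0.
With identical firms, set every y_j = y: then 79.4 − 6y − 4y = 0, i.e. y = 79.4/10 = 7.94.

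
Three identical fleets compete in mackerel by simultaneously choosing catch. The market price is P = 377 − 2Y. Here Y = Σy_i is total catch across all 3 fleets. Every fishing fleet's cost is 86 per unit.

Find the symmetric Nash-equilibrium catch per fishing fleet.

A representative fishing fleet's profit is π_i = y_i(377 − 2Y) − 86y_i, with Y = y_i + Σ_{j≠i} y_j.
First-order condition: 291 − 4y_i − 2Σ_{j≠i} y_j = 0.
Imposing symmetry (y_j = y for all j) turns Σ_{j≠i} y_j into 2y, so 291 = 8y and y = 36.375.

36.375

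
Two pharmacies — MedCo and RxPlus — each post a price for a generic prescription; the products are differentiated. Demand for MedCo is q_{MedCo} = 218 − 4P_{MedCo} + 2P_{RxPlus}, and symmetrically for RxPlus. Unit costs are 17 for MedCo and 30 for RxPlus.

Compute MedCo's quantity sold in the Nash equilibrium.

MedCo's profit: π = (P_{MedCo} − 17)(218 − 4P_{MedCo} + 2P_{RxPlus}).
∂π/∂P_{MedCo} = 286 − 8P_{MedCo} + 2P_{RxPlus} = 0 ⇒ P_{MedCo} = 35.75 + 0.25P_{RxPlus}.
Similarly P_{RxPlus} = 42.25 + 0.25P_{MedCo}.
Solving the two reaction functions simultaneously: (1 − (0.25)(0.25))P_{MedCo} = 35.75 + 0.25·42.25, so 0.9375P_{MedCo} = 46.3125 and P_{MedCo} = 49.4.
Then P_{RxPlus} = 42.25 + 0.25·49.4 = 54.6.
q_{MedCo} = 218 − 4·49.4 + 2·54.6 = 129.6.

129.6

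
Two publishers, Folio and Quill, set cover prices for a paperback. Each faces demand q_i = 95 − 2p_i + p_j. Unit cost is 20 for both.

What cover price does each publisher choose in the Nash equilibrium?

Folio's profit: π = (p_{Folio} − 20)(95 − 2p_{Folio} + p_{Quill}).
∂π/∂p_{Folio} = 135 − 4p_{Folio} + p_{Quill} = 0 ⇒ p_{Folio} = 33.75 + 0.25p_{Quill}.
By symmetry p_{Quill} = p_{Folio}; substituting into the reaction function, 0.75p_{Folio} = 33.75 and p_{Folio} = 45.

45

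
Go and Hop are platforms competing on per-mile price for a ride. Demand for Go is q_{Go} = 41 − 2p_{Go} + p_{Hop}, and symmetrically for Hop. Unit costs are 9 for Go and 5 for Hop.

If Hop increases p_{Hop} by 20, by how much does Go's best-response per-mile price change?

Go's profit: π = (p_{Go} − 9)(41 − 2p_{Go} + p_{Hop}).
∂π/∂p_{Go} = 59 − 4p_{Go} + p_{Hop} = 0 ⇒ p_{Go} = 14.75 + 0.25p_{Hop}.
The reaction-function slope is 0.25, so a 20-unit rise in p_{Hop} moves p_{Go} by 0.25 × 20 = 5. Go's best response rises — the actions are strategic complements.

5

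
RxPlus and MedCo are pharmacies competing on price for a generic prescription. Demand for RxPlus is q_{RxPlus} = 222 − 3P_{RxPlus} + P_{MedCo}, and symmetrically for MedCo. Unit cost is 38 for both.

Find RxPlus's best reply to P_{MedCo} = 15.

RxPlus's profit: π = (P_{RxPlus} − 38)(222 − 3P_{RxPlus} + P_{MedCo}).
∂π/∂P_{RxPlus} = 336 − 6P_{RxPlus} + P_{MedCo} = 0 ⇒ P_{RxPlus} = 56 + (1/6)P_{MedCo}.
At P_{MedCo} = 15: P_{RxPlus} = 56 + (1/6)·15 = 58.5.

58.5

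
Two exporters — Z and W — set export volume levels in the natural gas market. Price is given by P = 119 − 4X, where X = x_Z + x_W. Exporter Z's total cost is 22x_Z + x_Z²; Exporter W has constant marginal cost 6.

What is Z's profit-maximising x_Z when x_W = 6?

Exporter Z's profit: π = x_Z(119 − 4(x_Z + x_W)) − 22x_Z − x_Z².
∂π/∂x_Z = 97 − 10x_Z − 4x_W = 0, so x_Z = 9.7 − 0.4x_W.
At x_W = 6: x_Z = 9.7 − 0.4·6 = 7.3.

7.3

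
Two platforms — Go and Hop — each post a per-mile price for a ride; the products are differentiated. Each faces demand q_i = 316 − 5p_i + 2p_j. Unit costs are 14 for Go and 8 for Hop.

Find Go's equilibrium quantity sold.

168.125

Go's profit: π = (p_{Go} − 14)(316 − 5p_{Go} + 2p_{Hop}).
∂π/∂p_{Go} = 386 − 10p_{Go} + 2p_{Hop} = 0 ⇒ p_{Go} = 38.6 + 0.2p_{Hop}.
Similarly p_{Hop} = 35.6 + 0.2p_{Go}.
Plugging p_{Hop} into Go's best response: p_{Go} = 38.6 + 0.2(35.6 + 0.2p_{Go}) ⇒ 0.96p_{Go} = 45.72, so p_{Go} = 47.625.
Then p_{Hop} = 35.6 + 0.2·47.625 = 45.125.
q_{Go} = 316 − 5·47.625 + 2·45.125 = 168.125.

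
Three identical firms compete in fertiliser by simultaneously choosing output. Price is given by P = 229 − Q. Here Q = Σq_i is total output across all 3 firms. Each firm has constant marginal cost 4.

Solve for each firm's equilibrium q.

56.25

A representative firm's profit is π_i = q_i(229 − Q) − 4q_i, with Q = q_i + Σ_{j≠i} q_j.
First-order condition: 225 − 2q_i − Σ_{j≠i} q_j = 0.
Imposing symmetry (q_j = q for all j) turns Σ_{j≠i} q_j into 2q, so 225 = 4q and q = 56.25.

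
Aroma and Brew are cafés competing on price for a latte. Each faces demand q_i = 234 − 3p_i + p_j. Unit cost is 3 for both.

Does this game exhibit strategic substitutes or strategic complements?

Aroma's profit: π = (p_{Aroma} − 3)(234 − 3p_{Aroma} + p_{Brew}).
∂π/∂p_{Aroma} = 243 − 6p_{Aroma} + p_{Brew} = 0 ⇒ p_{Aroma} = 40.5 + (1/6)p_{Brew}.
The best-response slope dp_{Aroma}/dp_{Brew} = 1/6 > 0: the reaction function is upward-sloping, so the choices are strategic complements.

strategic complements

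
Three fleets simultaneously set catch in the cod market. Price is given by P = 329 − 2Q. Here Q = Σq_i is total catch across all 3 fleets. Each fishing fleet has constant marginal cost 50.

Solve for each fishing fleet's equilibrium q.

34.875

A representative fishing fleet's profit is π_i = q_i(329 − 2Q) − 50q_i, with Q = q_i + Σ_{j≠i} q_j.
First-order condition: 279 − 4q_i − 2Σ_{j≠i} q_j = 0.
Imposing symmetry (q_j = q for all j) turns Σ_{j≠i} q_j into 2q, so 279 = 8q and q = 34.875.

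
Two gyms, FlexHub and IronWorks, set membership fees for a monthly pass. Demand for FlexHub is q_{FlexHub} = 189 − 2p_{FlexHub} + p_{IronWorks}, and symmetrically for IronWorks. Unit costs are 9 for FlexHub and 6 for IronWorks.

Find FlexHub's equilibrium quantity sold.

119.2

FlexHub's profit: π = (p_{FlexHub} − 9)(189 − 2p_{FlexHub} + p_{IronWorks}).
∂π/∂p_{FlexHub} = 207 − 4p_{FlexHub} + p_{IronWorks} = 0 ⇒ p_{FlexHub} = 51.75 + 0.25p_{IronWorks}.
Similarly p_{IronWorks} = 50.25 + 0.25p_{FlexHub}.
Solving the two reaction functions simultaneously: (1 − (0.25)(0.25))p_{FlexHub} = 51.75 + 0.25·50.25, so 0.9375p_{FlexHub} = 64.3125 and p_{FlexHub} = 68.6.
Then p_{IronWorks} = 50.25 + 0.25·68.6 = 67.4.
q_{FlexHub} = 189 − 2·68.6 + 67.4 = 119.2.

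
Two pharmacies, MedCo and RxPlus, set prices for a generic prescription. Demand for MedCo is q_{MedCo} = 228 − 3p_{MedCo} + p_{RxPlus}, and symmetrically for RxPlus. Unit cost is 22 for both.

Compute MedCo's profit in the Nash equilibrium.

4062.72

MedCo's profit: π = (p_{MedCo} − 22)(228 − 3p_{MedCo} + p_{RxPlus}).
∂π/∂p_{MedCo} = 294 − 6p_{MedCo} + p_{RxPlus} = 0 ⇒ p_{MedCo} = 49 + (1/6)p_{RxPlus}.
Setting p_{MedCo} = p_{RxPlus} in the reaction function: p_{MedCo} = 49 + (1/6)p_{MedCo}, so p_{MedCo} = 49 / (5/6) = 58.8.
q_{MedCo} = 228 − 3·58.8 + 58.8 = 110.4.
Profit = (58.8 − 22)·110.4 = 4062.72.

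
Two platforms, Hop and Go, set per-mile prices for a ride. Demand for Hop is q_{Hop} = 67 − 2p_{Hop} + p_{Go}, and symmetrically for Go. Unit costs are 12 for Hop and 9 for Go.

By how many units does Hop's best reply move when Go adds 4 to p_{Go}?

1

Hop's profit: π = (p_{Hop} − 12)(67 − 2p_{Hop} + p_{Go}).
∂π/∂p_{Hop} = 91 − 4p_{Hop} + p_{Go} = 0 ⇒ p_{Hop} = 22.75 + 0.25p_{Go}.
The reaction-function slope is 0.25, so a 4-unit rise in p_{Go} moves p_{Hop} by 0.25 × 4 = 1. Hop's best response rises — the actions are strategic complements.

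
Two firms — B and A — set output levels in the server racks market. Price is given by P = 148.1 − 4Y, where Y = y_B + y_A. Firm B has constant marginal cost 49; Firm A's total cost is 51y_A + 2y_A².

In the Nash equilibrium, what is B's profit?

Firm B's profit: π = y_B(148.1 − 4(y_B + y_A)) − 49y_B.
∂π/∂y_B = 99.1 − 8y_B − 4y_A = 0, so y_B = 12.3875 − 0.5y_A.
For A: ∂π/∂y_A = 97.1 − 12y_A − 4y_B = 0 ⇒ y_A = 971/120 − (1/3)y_B.
Solving the two reaction functions simultaneously: (1 − (−0.5)(−1/3))y_B = 12.3875 − 0.5·(971/120), so (5/6)y_B = 1001/120 and y_B = 10.01.
Then y_A = 971/120 − (1/3)·10.01 = 4.755.
Price P = 148.1 − 4·14.765 = 89.04.
B's profit: (89.04 − 49)·10.01 = 400.8004.

400.8004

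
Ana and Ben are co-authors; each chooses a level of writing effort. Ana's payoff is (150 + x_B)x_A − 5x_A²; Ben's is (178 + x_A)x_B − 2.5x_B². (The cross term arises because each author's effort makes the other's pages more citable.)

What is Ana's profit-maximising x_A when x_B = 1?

15.1

Expanding Ana's payoff: 150x_A + x_Bx_A − 5x_A².
∂π/∂x_A = 150 + x_B − 10x_A = 0, so x_A = 15 + 0.1x_B.
At x_B = 1: x_A = 15 + 0.1·1 = 15.1.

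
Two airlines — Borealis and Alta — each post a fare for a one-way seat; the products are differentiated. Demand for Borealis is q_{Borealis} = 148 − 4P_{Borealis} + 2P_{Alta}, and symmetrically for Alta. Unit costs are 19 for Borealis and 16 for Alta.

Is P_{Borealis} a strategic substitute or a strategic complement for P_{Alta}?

Borealis's profit: π = (P_{Borealis} − 19)(148 − 4P_{Borealis} + 2P_{Alta}).
∂π/∂P_{Borealis} = 224 − 8P_{Borealis} + 2P_{Alta} = 0 ⇒ P_{Borealis} = 28 + 0.25P_{Alta}.
The best-response slope dP_{Borealis}/dP_{Alta} = 0.25 > 0: the reaction function is upward-sloping, so the choices are strategic complements.

strategic complements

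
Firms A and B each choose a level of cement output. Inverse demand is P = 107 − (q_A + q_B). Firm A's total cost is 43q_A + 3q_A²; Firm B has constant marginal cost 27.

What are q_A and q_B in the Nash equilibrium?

3.2, 38.4

Firm A's profit: π = q_A(107 − (q_A + q_B)) − 43q_A − 3q_A².
∂π/∂q_A = 64 − 8q_A − q_B = 0, so q_A = 8 − 0.125q_B.
For B: ∂π/∂q_B = 80 − 2q_B − q_A = 0 ⇒ q_B = 40 − 0.5q_A.
Plugging q_B into A's best response: q_A = 8 − 0.125(40 − 0.5q_A) ⇒ 0.9375q_A = 3, so q_A = 3.2.
Then q_B = 40 − 0.5·3.2 = 38.4.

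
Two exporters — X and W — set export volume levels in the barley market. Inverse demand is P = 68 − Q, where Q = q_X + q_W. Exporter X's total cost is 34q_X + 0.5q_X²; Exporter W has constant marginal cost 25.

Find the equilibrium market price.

Exporter X's profit: π = q_X(68 − (q_X + q_W)) − 34q_X − 0.5q_X².
∂π/∂q_X = 34 − 3q_X − q_W = 0, so q_X = 34/3 − (1/3)q_W.
For W: ∂π/∂q_W = 43 − 2q_W − q_X = 0 ⇒ q_W = 21.5 − 0.5q_X.
Plugging q_W into X's best response: q_X = 34/3 − (1/3)(21.5 − 0.5q_X) ⇒ (5/6)q_X = 25/6, so q_X = 5.
Then q_W = 21.5 − 0.5·5 = 19.
Equilibrium price: P = 68 − 24 = 44.

44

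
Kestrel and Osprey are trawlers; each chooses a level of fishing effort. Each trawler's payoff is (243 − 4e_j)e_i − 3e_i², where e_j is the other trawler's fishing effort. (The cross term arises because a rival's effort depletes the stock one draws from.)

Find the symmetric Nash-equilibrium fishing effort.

24.3

Kestrel's payoff is (243 − 4e_O)e_K − 3e_K².
∂π/∂e_K = 243 − 4e_O − 6e_K = 0, so e_K = 40.5 − (2/3)e_O.
The game is symmetric, so in equilibrium e_O = e_K: the reaction function gives (5/3)e_K = 40.5, hence e_K = 24.3.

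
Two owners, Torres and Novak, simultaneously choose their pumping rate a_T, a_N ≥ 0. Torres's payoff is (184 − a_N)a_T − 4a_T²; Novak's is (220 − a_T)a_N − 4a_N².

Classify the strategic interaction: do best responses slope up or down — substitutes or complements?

Expanding Torres's payoff: 184a_T − a_Na_T − 4a_T².
∂π/∂a_T = 184 − a_N − 8a_T = 0, so a_T = 23 − 0.125a_N.
The best-response slope da_T/da_N = −0.125 < 0: the reaction function is downward-sloping, so the choices are strategic substitutes.

strategic substitutes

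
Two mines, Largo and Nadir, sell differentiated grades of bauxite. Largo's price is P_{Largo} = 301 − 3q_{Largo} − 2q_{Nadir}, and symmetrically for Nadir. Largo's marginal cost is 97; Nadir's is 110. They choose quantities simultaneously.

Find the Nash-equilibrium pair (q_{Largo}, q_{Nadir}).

26.3125, 23.0625

Mine Largo's profit: π = q_{Largo}(301 − 3q_{Largo} − 2q_{Nadir}) − 97q_{Largo}.
∂π/∂q_{Largo} = 204 − 6q_{Largo} − 2q_{Nadir} = 0 ⇒ q_{Largo} = 34 − (1/3)q_{Nadir}.
Similarly q_{Nadir} = 191/6 − (1/3)q_{Largo}.
Substituting the second reaction function into the first: q_{Largo} = 34 − (1/3)(191/6 − (1/3)q_{Largo}), which gives (8/9)q_{Largo} = 421/18 ⇒ q_{Largo} = 26.3125.
Then q_{Nadir} = 191/6 − (1/3)·26.3125 = 23.0625.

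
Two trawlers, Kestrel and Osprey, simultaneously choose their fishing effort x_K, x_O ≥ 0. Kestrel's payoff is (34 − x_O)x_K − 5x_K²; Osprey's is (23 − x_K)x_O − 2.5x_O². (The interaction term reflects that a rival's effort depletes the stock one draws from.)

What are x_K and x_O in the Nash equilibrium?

Expanding Kestrel's payoff: 34x_K − x_Ox_K − 5x_K².
∂π/∂x_K = 34 − x_O − 10x_K = 0, so x_K = 3.4 − 0.1x_O.
Likewise for Osprey: x_O = 4.6 − 0.2x_K.
Substituting the second reaction function into the first: x_K = 3.4 − 0.1(4.6 − 0.2x_K), which gives 0.98x_K = 2.94 ⇒ x_K = 3.
Then x_O = 4.6 − 0.2·3 = 4.

3, 4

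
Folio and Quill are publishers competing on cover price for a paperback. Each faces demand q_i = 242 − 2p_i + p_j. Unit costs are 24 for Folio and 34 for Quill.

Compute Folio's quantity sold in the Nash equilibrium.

148

Folio's profit: π = (p_{Folio} − 24)(242 − 2p_{Folio} + p_{Quill}).
∂π/∂p_{Folio} = 290 − 4p_{Folio} + p_{Quill} = 0 ⇒ p_{Folio} = 72.5 + 0.25p_{Quill}.
Similarly p_{Quill} = 77.5 + 0.25p_{Folio}.
Plugging p_{Quill} into Folio's best response: p_{Folio} = 72.5 + 0.25(77.5 + 0.25p_{Folio}) ⇒ 0.9375p_{Folio} = 91.875, so p_{Folio} = 98.
Then p_{Quill} = 77.5 + 0.25·98 = 102.
q_{Folio} = 242 − 2·98 + 102 = 148.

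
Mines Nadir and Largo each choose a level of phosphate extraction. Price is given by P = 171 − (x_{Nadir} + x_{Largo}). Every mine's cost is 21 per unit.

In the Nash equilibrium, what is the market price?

Mine Nadir's profit: π = x_{Nadir}(171 − (x_{Nadir} + x_{Largo})) − 21x_{Nadir}.
∂π/∂x_{Nadir} = 150 − 2x_{Nadir} − x_{Largo} = 0, so x_{Nadir} = 75 − 0.5x_{Largo}.
The game is symmetric, so in equilibrium x_{Largo} = x_{Nadir}: the reaction function gives 1.5x_{Nadir} = 75, hence x_{Nadir} = 50.
Equilibrium price: P = 171 − 100 = 71.

71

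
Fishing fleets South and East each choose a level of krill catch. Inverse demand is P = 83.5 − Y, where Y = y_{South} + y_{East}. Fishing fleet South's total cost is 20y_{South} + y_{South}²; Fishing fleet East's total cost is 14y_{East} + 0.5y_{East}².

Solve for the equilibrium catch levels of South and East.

11, 19.5

Fishing fleet South's profit: π = y_{South}(83.5 − (y_{South} + y_{East})) − 20y_{South} − y_{South}².
∂π/∂y_{South} = 63.5 − 4y_{South} − y_{East} = 0, so y_{South} = 15.875 − 0.25y_{East}.
For East: ∂π/∂y_{East} = 69.5 − 3y_{East} − y_{South} = 0 ⇒ y_{East} = 139/6 − (1/3)y_{South}.
Substituting the second reaction function into the first: y_{South} = 15.875 − 0.25(139/6 − (1/3)y_{South}), which gives (11/12)y_{South} = 121/12 ⇒ y_{South} = 11.
Then y_{East} = 139/6 − (1/3)·11 = 19.5.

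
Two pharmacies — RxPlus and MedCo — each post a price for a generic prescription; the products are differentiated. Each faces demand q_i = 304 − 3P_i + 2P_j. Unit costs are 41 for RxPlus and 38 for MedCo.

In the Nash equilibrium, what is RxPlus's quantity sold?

RxPlus's profit: π = (P_{RxPlus} − 41)(304 − 3P_{RxPlus} + 2P_{MedCo}).
∂π/∂P_{RxPlus} = 427 − 6P_{RxPlus} + 2P_{MedCo} = 0 ⇒ P_{RxPlus} = 427/6 + (1/3)P_{MedCo}.
Similarly P_{MedCo} = 209/3 + (1/3)P_{RxPlus}.
Substituting the second reaction function into the first: P_{RxPlus} = 427/6 + (1/3)(209/3 + (1/3)P_{RxPlus}), which gives (8/9)P_{RxPlus} = 1699/18 ⇒ P_{RxPlus} = 106.1875.
Then P_{MedCo} = 209/3 + (1/3)·106.1875 = 105.0625.
q_{RxPlus} = 304 − 3·106.1875 + 2·105.0625 = 195.5625.

195.5625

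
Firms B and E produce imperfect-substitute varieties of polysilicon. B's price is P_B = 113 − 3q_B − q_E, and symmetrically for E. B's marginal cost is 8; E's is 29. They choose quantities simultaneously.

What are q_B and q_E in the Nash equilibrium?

Firm B's profit: π = q_B(113 − 3q_B − q_E) − 8q_B.
∂π/∂q_B = 105 − 6q_B − q_E = 0 ⇒ q_B = 17.5 − (1/6)q_E.
Similarly q_E = 14 − (1/6)q_B.
Substituting the second reaction function into the first: q_B = 17.5 − (1/6)(14 − (1/6)q_B), which gives (35/36)q_B = 91/6 ⇒ q_B = 15.6.
Then q_E = 14 − (1/6)·15.6 = 11.4.

15.6, 11.4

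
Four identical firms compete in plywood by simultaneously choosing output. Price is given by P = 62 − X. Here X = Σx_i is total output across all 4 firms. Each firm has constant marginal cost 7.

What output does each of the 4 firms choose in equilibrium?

11

A representative firm's profit is π_i = x_i(62 − X) − 7x_i, with X = x_i + Σ_{j≠i} x_j.
First-order condition: 55 − 2x_i − Σ_{j≠i} x_j = 0.
In a symmetric equilibrium every firm chooses the same x, so Σ_{j≠i} x_j = 3x. The condition becomes 55 − 5x = 0, giving x = 55/5 = 11.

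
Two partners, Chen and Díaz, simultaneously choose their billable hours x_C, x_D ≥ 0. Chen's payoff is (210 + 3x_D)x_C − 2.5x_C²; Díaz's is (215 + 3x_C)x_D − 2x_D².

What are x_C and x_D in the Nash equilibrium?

Expanding Chen's payoff: 210x_C + 3x_Dx_C − 2.5x_C².
∂π/∂x_C = 210 + 3x_D − 5x_C = 0, so x_C = 42 + 0.6x_D.
Likewise for Díaz: x_D = 53.75 + 0.75x_C.
Substituting the second reaction function into the first: x_C = 42 + 0.6(53.75 + 0.75x_C), which gives 0.55x_C = 74.25 ⇒ x_C = 135.
Then x_D = 53.75 + 0.75·135 = 155.

135, 155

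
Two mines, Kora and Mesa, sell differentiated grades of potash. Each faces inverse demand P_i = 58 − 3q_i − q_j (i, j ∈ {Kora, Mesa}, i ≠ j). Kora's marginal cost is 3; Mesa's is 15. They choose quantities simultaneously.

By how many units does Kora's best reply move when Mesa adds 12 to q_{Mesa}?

Mine Kora's profit: π = q_{Kora}(58 − 3q_{Kora} − q_{Mesa}) − 3q_{Kora}.
∂π/∂q_{Kora} = 55 − 6q_{Kora} − q_{Mesa} = 0 ⇒ q_{Kora} = 55/6 − (1/6)q_{Mesa}.
The reaction-function slope is −1/6, so a 12-unit rise in q_{Mesa} moves q_{Kora} by −1/6 × 12 = −2. Kora's best response falls — the actions are strategic substitutes.

-2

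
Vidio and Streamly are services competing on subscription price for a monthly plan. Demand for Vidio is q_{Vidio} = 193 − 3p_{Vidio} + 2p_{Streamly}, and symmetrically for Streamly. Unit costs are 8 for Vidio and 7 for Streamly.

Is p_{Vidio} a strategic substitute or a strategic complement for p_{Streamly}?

strategic complements

Vidio's profit: π = (p_{Vidio} − 8)(193 − 3p_{Vidio} + 2p_{Streamly}).
∂π/∂p_{Vidio} = 217 − 6p_{Vidio} + 2p_{Streamly} = 0 ⇒ p_{Vidio} = 217/6 + (1/3)p_{Streamly}.
The best-response slope dp_{Vidio}/dp_{Streamly} = 1/3 > 0: the reaction function is upward-sloping, so the choices are strategic complements.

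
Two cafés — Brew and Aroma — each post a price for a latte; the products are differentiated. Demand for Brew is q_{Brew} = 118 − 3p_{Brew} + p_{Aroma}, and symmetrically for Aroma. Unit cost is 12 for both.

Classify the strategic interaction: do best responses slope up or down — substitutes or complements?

strategic complements

Brew's profit: π = (p_{Brew} − 12)(118 − 3p_{Brew} + p_{Aroma}).
∂π/∂p_{Brew} = 154 − 6p_{Brew} + p_{Aroma} = 0 ⇒ p_{Brew} = 77/3 + (1/6)p_{Aroma}.
The best-response slope dp_{Brew}/dp_{Aroma} = 1/6 > 0: the reaction function is upward-sloping, so the choices are strategic complements.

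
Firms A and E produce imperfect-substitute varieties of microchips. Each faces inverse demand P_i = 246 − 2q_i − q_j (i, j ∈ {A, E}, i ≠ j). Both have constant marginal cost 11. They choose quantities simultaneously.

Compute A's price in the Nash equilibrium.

Firm A's profit: π = q_A(246 − 2q_A − q_E) − 11q_A.
∂π/∂q_A = 235 − 4q_A − q_E = 0 ⇒ q_A = 58.75 − 0.25q_E.
By symmetry q_E = q_A; substituting into the reaction function, 1.25q_A = 58.75 and q_A = 47.
P_A = 246 − 2·47 − 47 = 105.

105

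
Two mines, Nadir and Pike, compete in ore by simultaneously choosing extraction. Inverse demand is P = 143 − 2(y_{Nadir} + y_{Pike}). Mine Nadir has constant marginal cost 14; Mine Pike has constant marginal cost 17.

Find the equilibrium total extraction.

42.5

Mine Nadir's profit: π = y_{Nadir}(143 − 2(y_{Nadir} + y_{Pike})) − 14y_{Nadir}.
∂π/∂y_{Nadir} = 129 − 4y_{Nadir} − 2y_{Pike} = 0, so y_{Nadir} = 32.25 − 0.5y_{Pike}.
By the same steps for Pike: y_{Pike} = 31.5 − 0.5y_{Nadir}.
Solving the two reaction functions simultaneously: (1 − (−0.5)(−0.5))y_{Nadir} = 32.25 − 0.5·31.5, so 0.75y_{Nadir} = 16.5 and y_{Nadir} = 22.
Then y_{Pike} = 31.5 − 0.5·22 = 20.5.
Total extraction: 22 + 20.5 = 42.5.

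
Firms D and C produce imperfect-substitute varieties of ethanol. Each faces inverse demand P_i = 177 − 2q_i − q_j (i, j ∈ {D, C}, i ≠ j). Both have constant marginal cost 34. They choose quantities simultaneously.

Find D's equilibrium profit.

Firm D's profit: π = q_D(177 − 2q_D − q_C) − 34q_D.
∂π/∂q_D = 143 − 4q_D − q_C = 0 ⇒ q_D = 35.75 − 0.25q_C.
Setting q_D = q_C in the reaction function: q_D = 35.75 − 0.25q_D, so q_D = 35.75 / 1.25 = 28.6.
P_D = 177 − 2·28.6 − 28.6 = 91.2.
Profit = (91.2 − 34)·28.6 = 1635.92.

1635.92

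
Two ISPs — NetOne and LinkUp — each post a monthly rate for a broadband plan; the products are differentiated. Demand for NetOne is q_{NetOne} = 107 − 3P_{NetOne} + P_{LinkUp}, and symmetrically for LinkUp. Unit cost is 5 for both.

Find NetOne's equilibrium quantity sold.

58.2

NetOne's profit: π = (P_{NetOne} − 5)(107 − 3P_{NetOne} + P_{LinkUp}).
∂π/∂P_{NetOne} = 122 − 6P_{NetOne} + P_{LinkUp} = 0 ⇒ P_{NetOne} = 61/3 + (1/6)P_{LinkUp}.
By symmetry P_{LinkUp} = P_{NetOne}; substituting into the reaction function, (5/6)P_{NetOne} = 61/3 and P_{NetOne} = 24.4.
q_{NetOne} = 107 − 3·24.4 + 24.4 = 58.2.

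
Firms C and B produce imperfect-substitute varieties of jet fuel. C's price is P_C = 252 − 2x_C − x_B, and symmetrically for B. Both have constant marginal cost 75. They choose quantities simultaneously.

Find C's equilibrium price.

Firm C's profit: π = x_C(252 − 2x_C − x_B) − 75x_C.
∂π/∂x_C = 177 − 4x_C − x_B = 0 ⇒ x_C = 44.25 − 0.25x_B.
The game is symmetric, so in equilibrium x_B = x_C: the reaction function gives 1.25x_C = 44.25, hence x_C = 35.4.
P_C = 252 − 2·35.4 − 35.4 = 145.8.

145.8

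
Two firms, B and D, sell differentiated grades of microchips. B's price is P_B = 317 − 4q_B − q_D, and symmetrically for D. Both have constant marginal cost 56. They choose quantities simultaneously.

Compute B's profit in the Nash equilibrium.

3364

Firm B's profit: π = q_B(317 − 4q_B − q_D) − 56q_B.
∂π/∂q_B = 261 − 8q_B − q_D = 0 ⇒ q_B = 32.625 − 0.125q_D.
The game is symmetric, so in equilibrium q_D = q_B: the reaction function gives 1.125q_B = 32.625, hence q_B = 29.
P_B = 317 − 4·29 − 29 = 172.
Profit = (172 − 56)·29 = 3364.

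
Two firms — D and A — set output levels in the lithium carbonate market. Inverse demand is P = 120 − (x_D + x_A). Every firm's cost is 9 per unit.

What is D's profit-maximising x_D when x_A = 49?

31

Firm D's profit: π = x_D(120 − (x_D + x_A)) − 9x_D.
∂π/∂x_D = 111 − 2x_D − x_A = 0, so x_D = 55.5 − 0.5x_A.
At x_A = 49: x_D = 55.5 − 0.5·49 = 31.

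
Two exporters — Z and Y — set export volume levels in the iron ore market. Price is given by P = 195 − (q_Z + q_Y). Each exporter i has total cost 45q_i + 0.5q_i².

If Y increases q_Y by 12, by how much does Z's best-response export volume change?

Exporter Z's profit: π = q_Z(195 − (q_Z + q_Y)) − 45q_Z − 0.5q_Z².
∂π/∂q_Z = 150 − 3q_Z − q_Y = 0, so q_Z = 50 − (1/3)q_Y.
The reaction-function slope is −1/3, so a 12-unit rise in q_Y moves q_Z by −1/3 × 12 = −4. Z's best response falls — the actions are strategic substitutes.

-4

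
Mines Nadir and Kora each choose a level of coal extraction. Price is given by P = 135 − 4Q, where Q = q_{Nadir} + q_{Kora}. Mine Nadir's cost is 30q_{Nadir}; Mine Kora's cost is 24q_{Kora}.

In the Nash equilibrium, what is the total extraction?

Mine Nadir's profit: π = q_{Nadir}(135 − 4(q_{Nadir} + q_{Kora})) − 30q_{Nadir}.
∂π/∂q_{Nadir} = 105 − 8q_{Nadir} − 4q_{Kora} = 0, so q_{Nadir} = 13.125 − 0.5q_{Kora}.
By the same steps for Kora: q_{Kora} = 13.875 − 0.5q_{Nadir}.
Plugging q_{Kora} into Nadir's best response: q_{Nadir} = 13.125 − 0.5(13.875 − 0.5q_{Nadir}) ⇒ 0.75q_{Nadir} = 6.1875, so q_{Nadir} = 8.25.
Then q_{Kora} = 13.875 − 0.5·8.25 = 9.75.
Total extraction: 8.25 + 9.75 = 18.

18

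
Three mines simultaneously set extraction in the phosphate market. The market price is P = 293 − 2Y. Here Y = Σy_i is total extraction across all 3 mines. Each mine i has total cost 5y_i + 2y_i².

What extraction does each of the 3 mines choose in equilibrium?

A representative mine's profit is π_i = y_i(293 − 2Y) − 5y_i − 2y_i², with Y = y_i + Σ_{j≠i} y_j.
First-order condition: 288 − 8y_i − 2Σ_{j≠i} y_j = 0.
Imposing symmetry (y_j = y for all j) turns Σ_{j≠i} y_j into 2y, so 288 = 12y and y = 24.

24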